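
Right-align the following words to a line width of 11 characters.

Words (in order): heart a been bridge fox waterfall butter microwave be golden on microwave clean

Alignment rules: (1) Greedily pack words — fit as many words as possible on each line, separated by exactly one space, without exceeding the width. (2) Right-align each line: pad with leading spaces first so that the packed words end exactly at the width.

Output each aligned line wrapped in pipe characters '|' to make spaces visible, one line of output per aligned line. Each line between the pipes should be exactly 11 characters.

Answer: |    heart a|
|been bridge|
|        fox|
|  waterfall|
|     butter|
|  microwave|
|  be golden|
|         on|
|  microwave|
|      clean|

Derivation:
Line 1: ['heart', 'a'] (min_width=7, slack=4)
Line 2: ['been', 'bridge'] (min_width=11, slack=0)
Line 3: ['fox'] (min_width=3, slack=8)
Line 4: ['waterfall'] (min_width=9, slack=2)
Line 5: ['butter'] (min_width=6, slack=5)
Line 6: ['microwave'] (min_width=9, slack=2)
Line 7: ['be', 'golden'] (min_width=9, slack=2)
Line 8: ['on'] (min_width=2, slack=9)
Line 9: ['microwave'] (min_width=9, slack=2)
Line 10: ['clean'] (min_width=5, slack=6)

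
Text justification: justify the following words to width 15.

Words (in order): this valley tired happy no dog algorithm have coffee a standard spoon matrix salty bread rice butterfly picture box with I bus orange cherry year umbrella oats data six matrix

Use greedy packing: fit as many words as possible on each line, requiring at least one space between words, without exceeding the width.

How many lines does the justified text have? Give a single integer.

Line 1: ['this', 'valley'] (min_width=11, slack=4)
Line 2: ['tired', 'happy', 'no'] (min_width=14, slack=1)
Line 3: ['dog', 'algorithm'] (min_width=13, slack=2)
Line 4: ['have', 'coffee', 'a'] (min_width=13, slack=2)
Line 5: ['standard', 'spoon'] (min_width=14, slack=1)
Line 6: ['matrix', 'salty'] (min_width=12, slack=3)
Line 7: ['bread', 'rice'] (min_width=10, slack=5)
Line 8: ['butterfly'] (min_width=9, slack=6)
Line 9: ['picture', 'box'] (min_width=11, slack=4)
Line 10: ['with', 'I', 'bus'] (min_width=10, slack=5)
Line 11: ['orange', 'cherry'] (min_width=13, slack=2)
Line 12: ['year', 'umbrella'] (min_width=13, slack=2)
Line 13: ['oats', 'data', 'six'] (min_width=13, slack=2)
Line 14: ['matrix'] (min_width=6, slack=9)
Total lines: 14

Answer: 14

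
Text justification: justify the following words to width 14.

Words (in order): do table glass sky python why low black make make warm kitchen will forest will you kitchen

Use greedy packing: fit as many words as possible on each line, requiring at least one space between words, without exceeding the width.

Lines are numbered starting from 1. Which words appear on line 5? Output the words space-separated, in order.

Answer: kitchen will

Derivation:
Line 1: ['do', 'table', 'glass'] (min_width=14, slack=0)
Line 2: ['sky', 'python', 'why'] (min_width=14, slack=0)
Line 3: ['low', 'black', 'make'] (min_width=14, slack=0)
Line 4: ['make', 'warm'] (min_width=9, slack=5)
Line 5: ['kitchen', 'will'] (min_width=12, slack=2)
Line 6: ['forest', 'will'] (min_width=11, slack=3)
Line 7: ['you', 'kitchen'] (min_width=11, slack=3)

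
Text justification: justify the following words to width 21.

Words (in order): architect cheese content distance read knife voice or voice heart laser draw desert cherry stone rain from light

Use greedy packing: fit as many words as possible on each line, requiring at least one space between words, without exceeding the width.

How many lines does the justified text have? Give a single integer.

Line 1: ['architect', 'cheese'] (min_width=16, slack=5)
Line 2: ['content', 'distance', 'read'] (min_width=21, slack=0)
Line 3: ['knife', 'voice', 'or', 'voice'] (min_width=20, slack=1)
Line 4: ['heart', 'laser', 'draw'] (min_width=16, slack=5)
Line 5: ['desert', 'cherry', 'stone'] (min_width=19, slack=2)
Line 6: ['rain', 'from', 'light'] (min_width=15, slack=6)
Total lines: 6

Answer: 6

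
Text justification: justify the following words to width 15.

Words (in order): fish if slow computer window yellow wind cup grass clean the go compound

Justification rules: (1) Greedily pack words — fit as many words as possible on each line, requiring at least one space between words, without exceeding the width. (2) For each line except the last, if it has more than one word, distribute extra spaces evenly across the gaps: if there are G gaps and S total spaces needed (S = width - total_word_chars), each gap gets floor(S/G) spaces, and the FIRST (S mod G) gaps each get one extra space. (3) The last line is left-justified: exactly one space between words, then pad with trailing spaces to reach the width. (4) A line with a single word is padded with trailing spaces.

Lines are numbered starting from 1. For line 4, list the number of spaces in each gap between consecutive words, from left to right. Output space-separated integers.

Answer: 1 1

Derivation:
Line 1: ['fish', 'if', 'slow'] (min_width=12, slack=3)
Line 2: ['computer', 'window'] (min_width=15, slack=0)
Line 3: ['yellow', 'wind', 'cup'] (min_width=15, slack=0)
Line 4: ['grass', 'clean', 'the'] (min_width=15, slack=0)
Line 5: ['go', 'compound'] (min_width=11, slack=4)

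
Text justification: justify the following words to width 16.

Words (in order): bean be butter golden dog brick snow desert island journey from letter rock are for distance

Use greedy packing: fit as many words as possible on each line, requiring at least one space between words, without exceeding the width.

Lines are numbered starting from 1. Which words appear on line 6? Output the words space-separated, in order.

Answer: are for distance

Derivation:
Line 1: ['bean', 'be', 'butter'] (min_width=14, slack=2)
Line 2: ['golden', 'dog', 'brick'] (min_width=16, slack=0)
Line 3: ['snow', 'desert'] (min_width=11, slack=5)
Line 4: ['island', 'journey'] (min_width=14, slack=2)
Line 5: ['from', 'letter', 'rock'] (min_width=16, slack=0)
Line 6: ['are', 'for', 'distance'] (min_width=16, slack=0)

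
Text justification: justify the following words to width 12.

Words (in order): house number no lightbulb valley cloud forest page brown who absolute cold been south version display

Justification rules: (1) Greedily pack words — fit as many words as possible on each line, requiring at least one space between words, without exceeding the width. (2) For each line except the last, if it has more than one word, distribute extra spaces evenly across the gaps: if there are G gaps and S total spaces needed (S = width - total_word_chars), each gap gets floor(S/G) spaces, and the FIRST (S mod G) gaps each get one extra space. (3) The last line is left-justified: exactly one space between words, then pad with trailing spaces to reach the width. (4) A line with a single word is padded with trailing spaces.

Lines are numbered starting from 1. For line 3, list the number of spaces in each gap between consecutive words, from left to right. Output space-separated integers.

Answer: 1

Derivation:
Line 1: ['house', 'number'] (min_width=12, slack=0)
Line 2: ['no', 'lightbulb'] (min_width=12, slack=0)
Line 3: ['valley', 'cloud'] (min_width=12, slack=0)
Line 4: ['forest', 'page'] (min_width=11, slack=1)
Line 5: ['brown', 'who'] (min_width=9, slack=3)
Line 6: ['absolute'] (min_width=8, slack=4)
Line 7: ['cold', 'been'] (min_width=9, slack=3)
Line 8: ['south'] (min_width=5, slack=7)
Line 9: ['version'] (min_width=7, slack=5)
Line 10: ['display'] (min_width=7, slack=5)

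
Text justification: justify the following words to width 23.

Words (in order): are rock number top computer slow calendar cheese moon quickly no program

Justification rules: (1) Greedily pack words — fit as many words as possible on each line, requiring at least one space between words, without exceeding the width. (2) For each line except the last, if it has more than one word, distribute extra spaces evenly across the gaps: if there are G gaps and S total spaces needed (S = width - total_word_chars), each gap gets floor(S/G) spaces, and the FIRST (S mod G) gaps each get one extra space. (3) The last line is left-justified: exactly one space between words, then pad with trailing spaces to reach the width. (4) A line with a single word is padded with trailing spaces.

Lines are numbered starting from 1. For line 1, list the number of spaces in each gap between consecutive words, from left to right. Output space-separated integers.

Answer: 3 2 2

Derivation:
Line 1: ['are', 'rock', 'number', 'top'] (min_width=19, slack=4)
Line 2: ['computer', 'slow', 'calendar'] (min_width=22, slack=1)
Line 3: ['cheese', 'moon', 'quickly', 'no'] (min_width=22, slack=1)
Line 4: ['program'] (min_width=7, slack=16)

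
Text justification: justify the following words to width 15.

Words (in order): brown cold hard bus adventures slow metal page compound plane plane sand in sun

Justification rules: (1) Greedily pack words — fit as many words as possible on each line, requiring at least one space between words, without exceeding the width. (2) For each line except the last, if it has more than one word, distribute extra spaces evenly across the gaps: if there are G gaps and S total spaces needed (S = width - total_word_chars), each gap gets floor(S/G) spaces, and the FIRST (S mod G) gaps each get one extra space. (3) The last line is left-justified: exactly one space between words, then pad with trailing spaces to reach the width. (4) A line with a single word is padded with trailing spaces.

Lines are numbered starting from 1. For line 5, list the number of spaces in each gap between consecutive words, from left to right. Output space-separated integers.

Answer: 2 2

Derivation:
Line 1: ['brown', 'cold', 'hard'] (min_width=15, slack=0)
Line 2: ['bus', 'adventures'] (min_width=14, slack=1)
Line 3: ['slow', 'metal', 'page'] (min_width=15, slack=0)
Line 4: ['compound', 'plane'] (min_width=14, slack=1)
Line 5: ['plane', 'sand', 'in'] (min_width=13, slack=2)
Line 6: ['sun'] (min_width=3, slack=12)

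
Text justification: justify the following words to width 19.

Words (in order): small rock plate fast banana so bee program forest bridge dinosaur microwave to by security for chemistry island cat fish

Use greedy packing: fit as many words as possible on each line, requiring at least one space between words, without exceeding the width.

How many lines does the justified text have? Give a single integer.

Answer: 8

Derivation:
Line 1: ['small', 'rock', 'plate'] (min_width=16, slack=3)
Line 2: ['fast', 'banana', 'so', 'bee'] (min_width=18, slack=1)
Line 3: ['program', 'forest'] (min_width=14, slack=5)
Line 4: ['bridge', 'dinosaur'] (min_width=15, slack=4)
Line 5: ['microwave', 'to', 'by'] (min_width=15, slack=4)
Line 6: ['security', 'for'] (min_width=12, slack=7)
Line 7: ['chemistry', 'island'] (min_width=16, slack=3)
Line 8: ['cat', 'fish'] (min_width=8, slack=11)
Total lines: 8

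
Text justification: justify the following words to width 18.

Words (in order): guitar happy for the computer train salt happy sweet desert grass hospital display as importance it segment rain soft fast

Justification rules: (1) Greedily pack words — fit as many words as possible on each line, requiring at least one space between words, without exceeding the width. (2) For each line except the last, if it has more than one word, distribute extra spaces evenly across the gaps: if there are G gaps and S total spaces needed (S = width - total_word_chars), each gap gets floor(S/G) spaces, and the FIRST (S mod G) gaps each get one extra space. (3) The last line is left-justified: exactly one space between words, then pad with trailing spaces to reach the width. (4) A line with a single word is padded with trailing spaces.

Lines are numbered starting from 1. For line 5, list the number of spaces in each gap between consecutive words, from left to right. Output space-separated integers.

Answer: 3

Derivation:
Line 1: ['guitar', 'happy', 'for'] (min_width=16, slack=2)
Line 2: ['the', 'computer', 'train'] (min_width=18, slack=0)
Line 3: ['salt', 'happy', 'sweet'] (min_width=16, slack=2)
Line 4: ['desert', 'grass'] (min_width=12, slack=6)
Line 5: ['hospital', 'display'] (min_width=16, slack=2)
Line 6: ['as', 'importance', 'it'] (min_width=16, slack=2)
Line 7: ['segment', 'rain', 'soft'] (min_width=17, slack=1)
Line 8: ['fast'] (min_width=4, slack=14)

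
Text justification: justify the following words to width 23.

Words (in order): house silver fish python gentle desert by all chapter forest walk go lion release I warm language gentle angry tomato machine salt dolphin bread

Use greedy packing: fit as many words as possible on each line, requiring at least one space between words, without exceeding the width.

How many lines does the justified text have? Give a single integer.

Line 1: ['house', 'silver', 'fish'] (min_width=17, slack=6)
Line 2: ['python', 'gentle', 'desert', 'by'] (min_width=23, slack=0)
Line 3: ['all', 'chapter', 'forest', 'walk'] (min_width=23, slack=0)
Line 4: ['go', 'lion', 'release', 'I', 'warm'] (min_width=22, slack=1)
Line 5: ['language', 'gentle', 'angry'] (min_width=21, slack=2)
Line 6: ['tomato', 'machine', 'salt'] (min_width=19, slack=4)
Line 7: ['dolphin', 'bread'] (min_width=13, slack=10)
Total lines: 7

Answer: 7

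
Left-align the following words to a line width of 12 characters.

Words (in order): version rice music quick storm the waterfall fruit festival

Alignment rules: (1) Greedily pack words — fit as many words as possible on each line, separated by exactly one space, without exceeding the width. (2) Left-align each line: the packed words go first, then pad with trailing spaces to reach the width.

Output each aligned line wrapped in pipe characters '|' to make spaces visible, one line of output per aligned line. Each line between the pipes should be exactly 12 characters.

Line 1: ['version', 'rice'] (min_width=12, slack=0)
Line 2: ['music', 'quick'] (min_width=11, slack=1)
Line 3: ['storm', 'the'] (min_width=9, slack=3)
Line 4: ['waterfall'] (min_width=9, slack=3)
Line 5: ['fruit'] (min_width=5, slack=7)
Line 6: ['festival'] (min_width=8, slack=4)

Answer: |version rice|
|music quick |
|storm the   |
|waterfall   |
|fruit       |
|festival    |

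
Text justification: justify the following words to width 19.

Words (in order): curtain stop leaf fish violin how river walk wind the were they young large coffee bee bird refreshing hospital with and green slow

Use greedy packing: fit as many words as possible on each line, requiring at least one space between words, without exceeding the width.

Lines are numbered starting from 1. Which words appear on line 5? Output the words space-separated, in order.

Line 1: ['curtain', 'stop', 'leaf'] (min_width=17, slack=2)
Line 2: ['fish', 'violin', 'how'] (min_width=15, slack=4)
Line 3: ['river', 'walk', 'wind', 'the'] (min_width=19, slack=0)
Line 4: ['were', 'they', 'young'] (min_width=15, slack=4)
Line 5: ['large', 'coffee', 'bee'] (min_width=16, slack=3)
Line 6: ['bird', 'refreshing'] (min_width=15, slack=4)
Line 7: ['hospital', 'with', 'and'] (min_width=17, slack=2)
Line 8: ['green', 'slow'] (min_width=10, slack=9)

Answer: large coffee bee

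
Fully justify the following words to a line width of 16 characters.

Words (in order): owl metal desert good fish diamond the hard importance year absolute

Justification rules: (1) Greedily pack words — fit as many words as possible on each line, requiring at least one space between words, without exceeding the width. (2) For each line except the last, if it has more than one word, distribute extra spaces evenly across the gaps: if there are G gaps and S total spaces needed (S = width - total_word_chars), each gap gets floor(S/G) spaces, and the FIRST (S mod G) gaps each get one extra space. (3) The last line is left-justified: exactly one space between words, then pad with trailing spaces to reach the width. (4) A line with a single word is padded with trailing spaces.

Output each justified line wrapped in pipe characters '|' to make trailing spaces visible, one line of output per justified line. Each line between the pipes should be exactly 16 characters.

Answer: |owl metal desert|
|good        fish|
|diamond the hard|
|importance  year|
|absolute        |

Derivation:
Line 1: ['owl', 'metal', 'desert'] (min_width=16, slack=0)
Line 2: ['good', 'fish'] (min_width=9, slack=7)
Line 3: ['diamond', 'the', 'hard'] (min_width=16, slack=0)
Line 4: ['importance', 'year'] (min_width=15, slack=1)
Line 5: ['absolute'] (min_width=8, slack=8)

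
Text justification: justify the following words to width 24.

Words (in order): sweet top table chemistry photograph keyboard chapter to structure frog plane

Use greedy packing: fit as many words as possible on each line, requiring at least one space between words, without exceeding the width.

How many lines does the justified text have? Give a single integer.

Answer: 4

Derivation:
Line 1: ['sweet', 'top', 'table'] (min_width=15, slack=9)
Line 2: ['chemistry', 'photograph'] (min_width=20, slack=4)
Line 3: ['keyboard', 'chapter', 'to'] (min_width=19, slack=5)
Line 4: ['structure', 'frog', 'plane'] (min_width=20, slack=4)
Total lines: 4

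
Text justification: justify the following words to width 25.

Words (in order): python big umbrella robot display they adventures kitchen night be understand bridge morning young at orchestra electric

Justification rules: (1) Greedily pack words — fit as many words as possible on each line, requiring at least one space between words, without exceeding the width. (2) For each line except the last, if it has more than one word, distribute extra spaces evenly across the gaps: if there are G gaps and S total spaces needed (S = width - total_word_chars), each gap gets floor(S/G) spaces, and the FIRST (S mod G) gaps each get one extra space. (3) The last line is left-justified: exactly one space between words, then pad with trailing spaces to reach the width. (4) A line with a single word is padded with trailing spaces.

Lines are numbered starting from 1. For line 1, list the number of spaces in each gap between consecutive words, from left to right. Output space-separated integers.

Line 1: ['python', 'big', 'umbrella', 'robot'] (min_width=25, slack=0)
Line 2: ['display', 'they', 'adventures'] (min_width=23, slack=2)
Line 3: ['kitchen', 'night', 'be'] (min_width=16, slack=9)
Line 4: ['understand', 'bridge', 'morning'] (min_width=25, slack=0)
Line 5: ['young', 'at', 'orchestra'] (min_width=18, slack=7)
Line 6: ['electric'] (min_width=8, slack=17)

Answer: 1 1 1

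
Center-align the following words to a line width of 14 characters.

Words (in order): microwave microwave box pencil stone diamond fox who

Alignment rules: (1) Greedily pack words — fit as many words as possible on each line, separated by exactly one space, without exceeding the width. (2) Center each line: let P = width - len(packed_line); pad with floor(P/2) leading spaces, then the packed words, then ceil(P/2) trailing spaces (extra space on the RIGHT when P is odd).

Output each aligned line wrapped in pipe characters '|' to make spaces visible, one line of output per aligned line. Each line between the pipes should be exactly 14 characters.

Line 1: ['microwave'] (min_width=9, slack=5)
Line 2: ['microwave', 'box'] (min_width=13, slack=1)
Line 3: ['pencil', 'stone'] (min_width=12, slack=2)
Line 4: ['diamond', 'fox'] (min_width=11, slack=3)
Line 5: ['who'] (min_width=3, slack=11)

Answer: |  microwave   |
|microwave box |
| pencil stone |
| diamond fox  |
|     who      |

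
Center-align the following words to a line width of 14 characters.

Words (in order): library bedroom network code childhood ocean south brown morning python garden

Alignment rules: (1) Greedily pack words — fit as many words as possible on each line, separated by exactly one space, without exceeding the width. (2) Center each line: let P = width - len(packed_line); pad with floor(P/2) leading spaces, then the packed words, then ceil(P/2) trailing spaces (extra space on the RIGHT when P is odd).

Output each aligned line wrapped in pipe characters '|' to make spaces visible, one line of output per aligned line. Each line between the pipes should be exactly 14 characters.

Answer: |   library    |
|   bedroom    |
| network code |
|  childhood   |
| ocean south  |
|brown morning |
|python garden |

Derivation:
Line 1: ['library'] (min_width=7, slack=7)
Line 2: ['bedroom'] (min_width=7, slack=7)
Line 3: ['network', 'code'] (min_width=12, slack=2)
Line 4: ['childhood'] (min_width=9, slack=5)
Line 5: ['ocean', 'south'] (min_width=11, slack=3)
Line 6: ['brown', 'morning'] (min_width=13, slack=1)
Line 7: ['python', 'garden'] (min_width=13, slack=1)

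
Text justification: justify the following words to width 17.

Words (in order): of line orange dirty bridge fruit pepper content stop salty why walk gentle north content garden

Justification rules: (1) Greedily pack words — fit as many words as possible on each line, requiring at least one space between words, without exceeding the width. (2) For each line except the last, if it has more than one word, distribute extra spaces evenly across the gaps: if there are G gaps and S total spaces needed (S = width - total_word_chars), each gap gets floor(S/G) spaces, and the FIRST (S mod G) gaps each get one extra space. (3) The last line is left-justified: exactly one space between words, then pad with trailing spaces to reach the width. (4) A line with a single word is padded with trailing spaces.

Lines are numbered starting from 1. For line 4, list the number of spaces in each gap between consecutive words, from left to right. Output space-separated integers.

Answer: 6

Derivation:
Line 1: ['of', 'line', 'orange'] (min_width=14, slack=3)
Line 2: ['dirty', 'bridge'] (min_width=12, slack=5)
Line 3: ['fruit', 'pepper'] (min_width=12, slack=5)
Line 4: ['content', 'stop'] (min_width=12, slack=5)
Line 5: ['salty', 'why', 'walk'] (min_width=14, slack=3)
Line 6: ['gentle', 'north'] (min_width=12, slack=5)
Line 7: ['content', 'garden'] (min_width=14, slack=3)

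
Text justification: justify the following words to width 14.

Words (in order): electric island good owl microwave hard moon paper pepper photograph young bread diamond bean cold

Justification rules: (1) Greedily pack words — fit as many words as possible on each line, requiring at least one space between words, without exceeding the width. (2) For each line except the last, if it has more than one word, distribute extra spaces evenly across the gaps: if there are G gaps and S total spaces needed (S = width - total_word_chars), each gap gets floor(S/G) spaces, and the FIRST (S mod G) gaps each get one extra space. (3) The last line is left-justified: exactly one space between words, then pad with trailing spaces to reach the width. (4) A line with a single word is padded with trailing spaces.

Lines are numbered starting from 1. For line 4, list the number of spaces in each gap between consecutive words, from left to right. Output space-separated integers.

Answer: 6

Derivation:
Line 1: ['electric'] (min_width=8, slack=6)
Line 2: ['island', 'good'] (min_width=11, slack=3)
Line 3: ['owl', 'microwave'] (min_width=13, slack=1)
Line 4: ['hard', 'moon'] (min_width=9, slack=5)
Line 5: ['paper', 'pepper'] (min_width=12, slack=2)
Line 6: ['photograph'] (min_width=10, slack=4)
Line 7: ['young', 'bread'] (min_width=11, slack=3)
Line 8: ['diamond', 'bean'] (min_width=12, slack=2)
Line 9: ['cold'] (min_width=4, slack=10)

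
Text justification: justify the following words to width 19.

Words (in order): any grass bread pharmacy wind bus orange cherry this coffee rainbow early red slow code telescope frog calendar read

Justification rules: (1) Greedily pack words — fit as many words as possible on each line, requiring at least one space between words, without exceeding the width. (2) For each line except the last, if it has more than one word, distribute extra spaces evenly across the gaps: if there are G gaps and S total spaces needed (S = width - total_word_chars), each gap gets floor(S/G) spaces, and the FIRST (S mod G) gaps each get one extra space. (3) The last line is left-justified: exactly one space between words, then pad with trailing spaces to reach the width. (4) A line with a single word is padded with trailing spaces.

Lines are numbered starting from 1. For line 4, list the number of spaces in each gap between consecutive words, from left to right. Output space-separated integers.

Line 1: ['any', 'grass', 'bread'] (min_width=15, slack=4)
Line 2: ['pharmacy', 'wind', 'bus'] (min_width=17, slack=2)
Line 3: ['orange', 'cherry', 'this'] (min_width=18, slack=1)
Line 4: ['coffee', 'rainbow'] (min_width=14, slack=5)
Line 5: ['early', 'red', 'slow', 'code'] (min_width=19, slack=0)
Line 6: ['telescope', 'frog'] (min_width=14, slack=5)
Line 7: ['calendar', 'read'] (min_width=13, slack=6)

Answer: 6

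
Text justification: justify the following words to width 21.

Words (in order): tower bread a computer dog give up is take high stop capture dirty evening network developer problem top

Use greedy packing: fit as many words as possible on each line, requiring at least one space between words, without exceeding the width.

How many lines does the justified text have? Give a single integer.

Line 1: ['tower', 'bread', 'a'] (min_width=13, slack=8)
Line 2: ['computer', 'dog', 'give', 'up'] (min_width=20, slack=1)
Line 3: ['is', 'take', 'high', 'stop'] (min_width=17, slack=4)
Line 4: ['capture', 'dirty', 'evening'] (min_width=21, slack=0)
Line 5: ['network', 'developer'] (min_width=17, slack=4)
Line 6: ['problem', 'top'] (min_width=11, slack=10)
Total lines: 6

Answer: 6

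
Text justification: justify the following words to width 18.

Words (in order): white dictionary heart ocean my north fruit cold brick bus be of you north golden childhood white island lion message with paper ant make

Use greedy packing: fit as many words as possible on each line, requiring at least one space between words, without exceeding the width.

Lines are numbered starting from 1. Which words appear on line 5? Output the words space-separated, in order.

Line 1: ['white', 'dictionary'] (min_width=16, slack=2)
Line 2: ['heart', 'ocean', 'my'] (min_width=14, slack=4)
Line 3: ['north', 'fruit', 'cold'] (min_width=16, slack=2)
Line 4: ['brick', 'bus', 'be', 'of'] (min_width=15, slack=3)
Line 5: ['you', 'north', 'golden'] (min_width=16, slack=2)
Line 6: ['childhood', 'white'] (min_width=15, slack=3)
Line 7: ['island', 'lion'] (min_width=11, slack=7)
Line 8: ['message', 'with', 'paper'] (min_width=18, slack=0)
Line 9: ['ant', 'make'] (min_width=8, slack=10)

Answer: you north golden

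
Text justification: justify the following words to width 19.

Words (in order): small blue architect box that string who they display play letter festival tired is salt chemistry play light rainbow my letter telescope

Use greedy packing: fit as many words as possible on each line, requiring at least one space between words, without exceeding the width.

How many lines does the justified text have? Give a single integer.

Line 1: ['small', 'blue'] (min_width=10, slack=9)
Line 2: ['architect', 'box', 'that'] (min_width=18, slack=1)
Line 3: ['string', 'who', 'they'] (min_width=15, slack=4)
Line 4: ['display', 'play', 'letter'] (min_width=19, slack=0)
Line 5: ['festival', 'tired', 'is'] (min_width=17, slack=2)
Line 6: ['salt', 'chemistry', 'play'] (min_width=19, slack=0)
Line 7: ['light', 'rainbow', 'my'] (min_width=16, slack=3)
Line 8: ['letter', 'telescope'] (min_width=16, slack=3)
Total lines: 8

Answer: 8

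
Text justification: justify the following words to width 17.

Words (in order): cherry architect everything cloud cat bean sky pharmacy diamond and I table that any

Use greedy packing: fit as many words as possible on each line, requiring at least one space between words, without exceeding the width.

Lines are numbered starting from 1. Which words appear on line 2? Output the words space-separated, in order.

Line 1: ['cherry', 'architect'] (min_width=16, slack=1)
Line 2: ['everything', 'cloud'] (min_width=16, slack=1)
Line 3: ['cat', 'bean', 'sky'] (min_width=12, slack=5)
Line 4: ['pharmacy', 'diamond'] (min_width=16, slack=1)
Line 5: ['and', 'I', 'table', 'that'] (min_width=16, slack=1)
Line 6: ['any'] (min_width=3, slack=14)

Answer: everything cloud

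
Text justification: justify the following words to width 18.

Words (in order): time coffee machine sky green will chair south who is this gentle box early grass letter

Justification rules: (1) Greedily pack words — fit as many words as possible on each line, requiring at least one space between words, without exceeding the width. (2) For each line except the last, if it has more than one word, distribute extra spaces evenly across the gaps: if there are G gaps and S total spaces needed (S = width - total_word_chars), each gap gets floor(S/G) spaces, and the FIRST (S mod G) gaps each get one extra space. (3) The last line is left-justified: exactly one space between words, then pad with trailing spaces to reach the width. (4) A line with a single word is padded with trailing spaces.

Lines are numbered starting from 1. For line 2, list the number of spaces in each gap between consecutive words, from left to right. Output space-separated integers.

Answer: 2 1

Derivation:
Line 1: ['time', 'coffee'] (min_width=11, slack=7)
Line 2: ['machine', 'sky', 'green'] (min_width=17, slack=1)
Line 3: ['will', 'chair', 'south'] (min_width=16, slack=2)
Line 4: ['who', 'is', 'this', 'gentle'] (min_width=18, slack=0)
Line 5: ['box', 'early', 'grass'] (min_width=15, slack=3)
Line 6: ['letter'] (min_width=6, slack=12)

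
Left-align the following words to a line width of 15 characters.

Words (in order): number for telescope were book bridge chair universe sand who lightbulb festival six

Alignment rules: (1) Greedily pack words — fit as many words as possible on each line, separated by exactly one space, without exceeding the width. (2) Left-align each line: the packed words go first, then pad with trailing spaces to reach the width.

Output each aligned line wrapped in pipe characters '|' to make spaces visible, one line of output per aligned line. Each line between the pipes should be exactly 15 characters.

Answer: |number for     |
|telescope were |
|book bridge    |
|chair universe |
|sand who       |
|lightbulb      |
|festival six   |

Derivation:
Line 1: ['number', 'for'] (min_width=10, slack=5)
Line 2: ['telescope', 'were'] (min_width=14, slack=1)
Line 3: ['book', 'bridge'] (min_width=11, slack=4)
Line 4: ['chair', 'universe'] (min_width=14, slack=1)
Line 5: ['sand', 'who'] (min_width=8, slack=7)
Line 6: ['lightbulb'] (min_width=9, slack=6)
Line 7: ['festival', 'six'] (min_width=12, slack=3)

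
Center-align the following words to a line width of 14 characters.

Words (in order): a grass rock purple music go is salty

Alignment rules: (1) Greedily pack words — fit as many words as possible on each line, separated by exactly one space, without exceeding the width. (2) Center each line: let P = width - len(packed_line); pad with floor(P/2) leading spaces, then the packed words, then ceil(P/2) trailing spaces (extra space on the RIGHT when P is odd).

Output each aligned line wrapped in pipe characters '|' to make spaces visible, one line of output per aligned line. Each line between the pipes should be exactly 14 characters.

Answer: | a grass rock |
| purple music |
| go is salty  |

Derivation:
Line 1: ['a', 'grass', 'rock'] (min_width=12, slack=2)
Line 2: ['purple', 'music'] (min_width=12, slack=2)
Line 3: ['go', 'is', 'salty'] (min_width=11, slack=3)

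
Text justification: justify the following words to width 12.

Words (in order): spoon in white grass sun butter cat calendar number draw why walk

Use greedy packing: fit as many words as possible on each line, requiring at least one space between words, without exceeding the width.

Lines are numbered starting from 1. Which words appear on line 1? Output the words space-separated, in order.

Answer: spoon in

Derivation:
Line 1: ['spoon', 'in'] (min_width=8, slack=4)
Line 2: ['white', 'grass'] (min_width=11, slack=1)
Line 3: ['sun', 'butter'] (min_width=10, slack=2)
Line 4: ['cat', 'calendar'] (min_width=12, slack=0)
Line 5: ['number', 'draw'] (min_width=11, slack=1)
Line 6: ['why', 'walk'] (min_width=8, slack=4)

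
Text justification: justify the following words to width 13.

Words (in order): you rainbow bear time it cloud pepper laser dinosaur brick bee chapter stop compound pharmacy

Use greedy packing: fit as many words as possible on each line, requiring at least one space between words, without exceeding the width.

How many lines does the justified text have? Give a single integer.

Line 1: ['you', 'rainbow'] (min_width=11, slack=2)
Line 2: ['bear', 'time', 'it'] (min_width=12, slack=1)
Line 3: ['cloud', 'pepper'] (min_width=12, slack=1)
Line 4: ['laser'] (min_width=5, slack=8)
Line 5: ['dinosaur'] (min_width=8, slack=5)
Line 6: ['brick', 'bee'] (min_width=9, slack=4)
Line 7: ['chapter', 'stop'] (min_width=12, slack=1)
Line 8: ['compound'] (min_width=8, slack=5)
Line 9: ['pharmacy'] (min_width=8, slack=5)
Total lines: 9

Answer: 9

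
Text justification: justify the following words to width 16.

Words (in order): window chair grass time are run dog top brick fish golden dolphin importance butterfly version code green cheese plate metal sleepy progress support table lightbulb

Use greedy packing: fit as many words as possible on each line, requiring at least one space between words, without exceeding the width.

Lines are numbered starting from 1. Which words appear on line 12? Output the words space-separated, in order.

Line 1: ['window', 'chair'] (min_width=12, slack=4)
Line 2: ['grass', 'time', 'are'] (min_width=14, slack=2)
Line 3: ['run', 'dog', 'top'] (min_width=11, slack=5)
Line 4: ['brick', 'fish'] (min_width=10, slack=6)
Line 5: ['golden', 'dolphin'] (min_width=14, slack=2)
Line 6: ['importance'] (min_width=10, slack=6)
Line 7: ['butterfly'] (min_width=9, slack=7)
Line 8: ['version', 'code'] (min_width=12, slack=4)
Line 9: ['green', 'cheese'] (min_width=12, slack=4)
Line 10: ['plate', 'metal'] (min_width=11, slack=5)
Line 11: ['sleepy', 'progress'] (min_width=15, slack=1)
Line 12: ['support', 'table'] (min_width=13, slack=3)
Line 13: ['lightbulb'] (min_width=9, slack=7)

Answer: support table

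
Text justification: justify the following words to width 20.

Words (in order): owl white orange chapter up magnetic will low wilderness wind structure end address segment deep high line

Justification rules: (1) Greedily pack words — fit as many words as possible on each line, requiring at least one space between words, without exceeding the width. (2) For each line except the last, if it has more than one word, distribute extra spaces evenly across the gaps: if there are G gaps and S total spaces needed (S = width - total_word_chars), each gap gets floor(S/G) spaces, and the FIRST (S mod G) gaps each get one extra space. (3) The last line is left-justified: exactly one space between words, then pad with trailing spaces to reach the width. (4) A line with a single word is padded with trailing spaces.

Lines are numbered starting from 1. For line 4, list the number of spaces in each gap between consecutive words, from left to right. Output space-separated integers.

Answer: 2 2

Derivation:
Line 1: ['owl', 'white', 'orange'] (min_width=16, slack=4)
Line 2: ['chapter', 'up', 'magnetic'] (min_width=19, slack=1)
Line 3: ['will', 'low', 'wilderness'] (min_width=19, slack=1)
Line 4: ['wind', 'structure', 'end'] (min_width=18, slack=2)
Line 5: ['address', 'segment', 'deep'] (min_width=20, slack=0)
Line 6: ['high', 'line'] (min_width=9, slack=11)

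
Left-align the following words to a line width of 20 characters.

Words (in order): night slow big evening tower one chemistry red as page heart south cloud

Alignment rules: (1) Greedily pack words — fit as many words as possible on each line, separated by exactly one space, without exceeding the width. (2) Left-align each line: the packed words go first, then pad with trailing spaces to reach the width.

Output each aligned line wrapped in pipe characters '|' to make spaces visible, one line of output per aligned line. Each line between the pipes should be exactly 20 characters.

Answer: |night slow big      |
|evening tower one   |
|chemistry red as    |
|page heart south    |
|cloud               |

Derivation:
Line 1: ['night', 'slow', 'big'] (min_width=14, slack=6)
Line 2: ['evening', 'tower', 'one'] (min_width=17, slack=3)
Line 3: ['chemistry', 'red', 'as'] (min_width=16, slack=4)
Line 4: ['page', 'heart', 'south'] (min_width=16, slack=4)
Line 5: ['cloud'] (min_width=5, slack=15)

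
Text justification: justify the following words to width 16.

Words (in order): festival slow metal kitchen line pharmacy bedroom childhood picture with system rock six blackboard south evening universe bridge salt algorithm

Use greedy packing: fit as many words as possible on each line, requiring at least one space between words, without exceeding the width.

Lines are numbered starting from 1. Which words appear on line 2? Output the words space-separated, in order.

Line 1: ['festival', 'slow'] (min_width=13, slack=3)
Line 2: ['metal', 'kitchen'] (min_width=13, slack=3)
Line 3: ['line', 'pharmacy'] (min_width=13, slack=3)
Line 4: ['bedroom'] (min_width=7, slack=9)
Line 5: ['childhood'] (min_width=9, slack=7)
Line 6: ['picture', 'with'] (min_width=12, slack=4)
Line 7: ['system', 'rock', 'six'] (min_width=15, slack=1)
Line 8: ['blackboard', 'south'] (min_width=16, slack=0)
Line 9: ['evening', 'universe'] (min_width=16, slack=0)
Line 10: ['bridge', 'salt'] (min_width=11, slack=5)
Line 11: ['algorithm'] (min_width=9, slack=7)

Answer: metal kitchen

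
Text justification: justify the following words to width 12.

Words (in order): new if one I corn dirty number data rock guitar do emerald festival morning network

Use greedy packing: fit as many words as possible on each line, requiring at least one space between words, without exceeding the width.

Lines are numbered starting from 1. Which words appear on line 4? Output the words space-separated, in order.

Line 1: ['new', 'if', 'one', 'I'] (min_width=12, slack=0)
Line 2: ['corn', 'dirty'] (min_width=10, slack=2)
Line 3: ['number', 'data'] (min_width=11, slack=1)
Line 4: ['rock', 'guitar'] (min_width=11, slack=1)
Line 5: ['do', 'emerald'] (min_width=10, slack=2)
Line 6: ['festival'] (min_width=8, slack=4)
Line 7: ['morning'] (min_width=7, slack=5)
Line 8: ['network'] (min_width=7, slack=5)

Answer: rock guitar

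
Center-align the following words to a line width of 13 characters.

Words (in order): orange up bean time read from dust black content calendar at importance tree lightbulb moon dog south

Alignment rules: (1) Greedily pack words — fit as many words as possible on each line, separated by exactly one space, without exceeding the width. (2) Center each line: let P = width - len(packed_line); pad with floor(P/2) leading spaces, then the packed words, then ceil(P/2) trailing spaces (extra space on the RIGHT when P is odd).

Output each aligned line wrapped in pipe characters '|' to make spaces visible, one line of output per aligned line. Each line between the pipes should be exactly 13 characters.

Answer: |  orange up  |
|  bean time  |
|  read from  |
| dust black  |
|   content   |
| calendar at |
| importance  |
|    tree     |
|  lightbulb  |
|  moon dog   |
|    south    |

Derivation:
Line 1: ['orange', 'up'] (min_width=9, slack=4)
Line 2: ['bean', 'time'] (min_width=9, slack=4)
Line 3: ['read', 'from'] (min_width=9, slack=4)
Line 4: ['dust', 'black'] (min_width=10, slack=3)
Line 5: ['content'] (min_width=7, slack=6)
Line 6: ['calendar', 'at'] (min_width=11, slack=2)
Line 7: ['importance'] (min_width=10, slack=3)
Line 8: ['tree'] (min_width=4, slack=9)
Line 9: ['lightbulb'] (min_width=9, slack=4)
Line 10: ['moon', 'dog'] (min_width=8, slack=5)
Line 11: ['south'] (min_width=5, slack=8)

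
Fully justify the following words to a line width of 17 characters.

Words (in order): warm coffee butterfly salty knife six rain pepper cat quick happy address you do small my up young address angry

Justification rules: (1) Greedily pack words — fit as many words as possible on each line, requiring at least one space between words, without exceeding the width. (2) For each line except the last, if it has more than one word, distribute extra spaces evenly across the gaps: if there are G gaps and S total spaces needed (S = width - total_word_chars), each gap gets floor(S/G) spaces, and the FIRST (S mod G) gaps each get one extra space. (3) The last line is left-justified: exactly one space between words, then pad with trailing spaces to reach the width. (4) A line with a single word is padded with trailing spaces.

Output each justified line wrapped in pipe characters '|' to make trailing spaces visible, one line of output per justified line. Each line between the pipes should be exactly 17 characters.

Line 1: ['warm', 'coffee'] (min_width=11, slack=6)
Line 2: ['butterfly', 'salty'] (min_width=15, slack=2)
Line 3: ['knife', 'six', 'rain'] (min_width=14, slack=3)
Line 4: ['pepper', 'cat', 'quick'] (min_width=16, slack=1)
Line 5: ['happy', 'address', 'you'] (min_width=17, slack=0)
Line 6: ['do', 'small', 'my', 'up'] (min_width=14, slack=3)
Line 7: ['young', 'address'] (min_width=13, slack=4)
Line 8: ['angry'] (min_width=5, slack=12)

Answer: |warm       coffee|
|butterfly   salty|
|knife   six  rain|
|pepper  cat quick|
|happy address you|
|do  small  my  up|
|young     address|
|angry            |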